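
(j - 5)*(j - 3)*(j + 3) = j^3 - 5*j^2 - 9*j + 45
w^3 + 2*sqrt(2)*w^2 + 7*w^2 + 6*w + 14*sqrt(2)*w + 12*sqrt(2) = (w + 1)*(w + 6)*(w + 2*sqrt(2))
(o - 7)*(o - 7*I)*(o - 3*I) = o^3 - 7*o^2 - 10*I*o^2 - 21*o + 70*I*o + 147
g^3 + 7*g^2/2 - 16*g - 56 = (g - 4)*(g + 7/2)*(g + 4)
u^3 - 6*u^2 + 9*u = u*(u - 3)^2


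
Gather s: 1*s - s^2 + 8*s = -s^2 + 9*s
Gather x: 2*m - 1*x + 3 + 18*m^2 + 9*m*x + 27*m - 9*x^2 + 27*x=18*m^2 + 29*m - 9*x^2 + x*(9*m + 26) + 3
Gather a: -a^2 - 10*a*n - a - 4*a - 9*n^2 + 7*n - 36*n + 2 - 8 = -a^2 + a*(-10*n - 5) - 9*n^2 - 29*n - 6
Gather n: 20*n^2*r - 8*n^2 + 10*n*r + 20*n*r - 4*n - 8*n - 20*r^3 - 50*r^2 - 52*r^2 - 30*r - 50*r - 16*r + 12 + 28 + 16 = n^2*(20*r - 8) + n*(30*r - 12) - 20*r^3 - 102*r^2 - 96*r + 56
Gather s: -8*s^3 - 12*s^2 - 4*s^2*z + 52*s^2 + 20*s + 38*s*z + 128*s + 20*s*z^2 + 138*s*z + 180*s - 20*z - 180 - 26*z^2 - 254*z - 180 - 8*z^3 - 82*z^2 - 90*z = -8*s^3 + s^2*(40 - 4*z) + s*(20*z^2 + 176*z + 328) - 8*z^3 - 108*z^2 - 364*z - 360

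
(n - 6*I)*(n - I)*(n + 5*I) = n^3 - 2*I*n^2 + 29*n - 30*I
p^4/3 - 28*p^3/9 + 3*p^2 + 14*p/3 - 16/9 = (p/3 + 1/3)*(p - 8)*(p - 2)*(p - 1/3)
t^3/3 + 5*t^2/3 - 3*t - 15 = (t/3 + 1)*(t - 3)*(t + 5)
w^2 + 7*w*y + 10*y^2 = (w + 2*y)*(w + 5*y)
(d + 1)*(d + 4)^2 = d^3 + 9*d^2 + 24*d + 16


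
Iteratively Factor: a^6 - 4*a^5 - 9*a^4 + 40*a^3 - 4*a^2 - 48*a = (a - 4)*(a^5 - 9*a^3 + 4*a^2 + 12*a) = (a - 4)*(a + 1)*(a^4 - a^3 - 8*a^2 + 12*a) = (a - 4)*(a - 2)*(a + 1)*(a^3 + a^2 - 6*a) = a*(a - 4)*(a - 2)*(a + 1)*(a^2 + a - 6) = a*(a - 4)*(a - 2)*(a + 1)*(a + 3)*(a - 2)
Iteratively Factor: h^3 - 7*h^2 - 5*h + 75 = (h + 3)*(h^2 - 10*h + 25) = (h - 5)*(h + 3)*(h - 5)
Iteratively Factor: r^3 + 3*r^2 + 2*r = (r)*(r^2 + 3*r + 2) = r*(r + 1)*(r + 2)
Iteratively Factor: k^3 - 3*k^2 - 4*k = (k + 1)*(k^2 - 4*k) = k*(k + 1)*(k - 4)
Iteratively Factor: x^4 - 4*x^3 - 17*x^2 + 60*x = (x - 5)*(x^3 + x^2 - 12*x) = (x - 5)*(x - 3)*(x^2 + 4*x) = x*(x - 5)*(x - 3)*(x + 4)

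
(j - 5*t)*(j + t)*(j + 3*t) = j^3 - j^2*t - 17*j*t^2 - 15*t^3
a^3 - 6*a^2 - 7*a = a*(a - 7)*(a + 1)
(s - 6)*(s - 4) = s^2 - 10*s + 24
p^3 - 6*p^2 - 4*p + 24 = (p - 6)*(p - 2)*(p + 2)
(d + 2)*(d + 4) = d^2 + 6*d + 8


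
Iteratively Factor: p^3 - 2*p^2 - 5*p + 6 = (p + 2)*(p^2 - 4*p + 3) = (p - 1)*(p + 2)*(p - 3)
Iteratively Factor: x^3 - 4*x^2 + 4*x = (x - 2)*(x^2 - 2*x) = (x - 2)^2*(x)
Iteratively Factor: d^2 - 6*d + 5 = (d - 1)*(d - 5)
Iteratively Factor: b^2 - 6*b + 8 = (b - 4)*(b - 2)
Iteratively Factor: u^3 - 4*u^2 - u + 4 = (u + 1)*(u^2 - 5*u + 4) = (u - 4)*(u + 1)*(u - 1)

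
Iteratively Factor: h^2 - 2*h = (h)*(h - 2)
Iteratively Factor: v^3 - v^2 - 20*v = (v)*(v^2 - v - 20) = v*(v + 4)*(v - 5)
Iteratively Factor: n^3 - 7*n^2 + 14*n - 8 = (n - 2)*(n^2 - 5*n + 4) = (n - 2)*(n - 1)*(n - 4)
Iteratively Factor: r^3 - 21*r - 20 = (r + 1)*(r^2 - r - 20) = (r - 5)*(r + 1)*(r + 4)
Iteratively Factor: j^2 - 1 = (j + 1)*(j - 1)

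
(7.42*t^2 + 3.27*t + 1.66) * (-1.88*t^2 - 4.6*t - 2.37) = -13.9496*t^4 - 40.2796*t^3 - 35.7482*t^2 - 15.3859*t - 3.9342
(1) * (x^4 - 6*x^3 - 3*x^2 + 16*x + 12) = x^4 - 6*x^3 - 3*x^2 + 16*x + 12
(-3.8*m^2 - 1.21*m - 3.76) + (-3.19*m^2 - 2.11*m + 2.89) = -6.99*m^2 - 3.32*m - 0.87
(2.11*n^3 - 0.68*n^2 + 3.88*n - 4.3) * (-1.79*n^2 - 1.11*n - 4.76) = -3.7769*n^5 - 1.1249*n^4 - 16.234*n^3 + 6.627*n^2 - 13.6958*n + 20.468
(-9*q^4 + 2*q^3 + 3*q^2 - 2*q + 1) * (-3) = 27*q^4 - 6*q^3 - 9*q^2 + 6*q - 3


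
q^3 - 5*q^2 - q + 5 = (q - 5)*(q - 1)*(q + 1)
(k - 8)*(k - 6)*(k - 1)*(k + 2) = k^4 - 13*k^3 + 32*k^2 + 76*k - 96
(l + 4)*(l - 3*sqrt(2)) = l^2 - 3*sqrt(2)*l + 4*l - 12*sqrt(2)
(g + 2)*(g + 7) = g^2 + 9*g + 14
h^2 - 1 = (h - 1)*(h + 1)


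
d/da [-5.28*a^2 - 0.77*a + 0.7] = -10.56*a - 0.77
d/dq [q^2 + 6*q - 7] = 2*q + 6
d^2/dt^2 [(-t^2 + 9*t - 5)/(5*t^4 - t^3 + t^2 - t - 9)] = 2*(-75*t^8 + 1365*t^7 - 1606*t^6 + 507*t^5 - 684*t^4 + 4202*t^3 - 1893*t^2 + 393*t - 212)/(125*t^12 - 75*t^11 + 90*t^10 - 106*t^9 - 627*t^8 + 234*t^7 - 275*t^6 + 318*t^5 + 1137*t^4 - 190*t^3 + 216*t^2 - 243*t - 729)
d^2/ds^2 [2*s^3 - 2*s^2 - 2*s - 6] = 12*s - 4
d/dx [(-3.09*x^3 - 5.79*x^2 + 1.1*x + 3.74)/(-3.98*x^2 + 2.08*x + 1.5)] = (12.2982*x^4 - 12.8544*x^3 - 21.5702*x^2 + 12.4004*x - 6.1292)/(15.8404*x^4 - 16.5568*x^3 - 7.6136*x^2 + 6.24*x + 2.25)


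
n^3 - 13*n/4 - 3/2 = (n - 2)*(n + 1/2)*(n + 3/2)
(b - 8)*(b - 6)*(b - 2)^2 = b^4 - 18*b^3 + 108*b^2 - 248*b + 192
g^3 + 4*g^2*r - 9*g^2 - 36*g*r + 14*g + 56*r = (g - 7)*(g - 2)*(g + 4*r)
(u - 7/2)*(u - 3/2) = u^2 - 5*u + 21/4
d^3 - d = d*(d - 1)*(d + 1)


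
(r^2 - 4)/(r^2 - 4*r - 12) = (r - 2)/(r - 6)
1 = 1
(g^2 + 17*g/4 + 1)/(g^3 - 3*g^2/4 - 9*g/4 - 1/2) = (g + 4)/(g^2 - g - 2)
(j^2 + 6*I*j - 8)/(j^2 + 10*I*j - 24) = (j + 2*I)/(j + 6*I)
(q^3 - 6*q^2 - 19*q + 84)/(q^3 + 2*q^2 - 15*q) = (q^2 - 3*q - 28)/(q*(q + 5))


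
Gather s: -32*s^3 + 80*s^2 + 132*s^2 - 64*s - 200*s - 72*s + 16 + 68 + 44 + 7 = -32*s^3 + 212*s^2 - 336*s + 135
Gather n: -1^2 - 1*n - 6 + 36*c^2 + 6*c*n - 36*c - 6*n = 36*c^2 - 36*c + n*(6*c - 7) - 7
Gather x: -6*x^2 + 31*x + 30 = -6*x^2 + 31*x + 30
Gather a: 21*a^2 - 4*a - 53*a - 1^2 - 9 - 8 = 21*a^2 - 57*a - 18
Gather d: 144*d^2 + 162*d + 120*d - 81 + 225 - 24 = 144*d^2 + 282*d + 120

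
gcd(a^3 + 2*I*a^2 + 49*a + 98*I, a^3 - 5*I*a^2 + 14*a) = a^2 - 5*I*a + 14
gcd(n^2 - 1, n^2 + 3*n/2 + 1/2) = n + 1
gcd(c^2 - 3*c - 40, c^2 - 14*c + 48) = c - 8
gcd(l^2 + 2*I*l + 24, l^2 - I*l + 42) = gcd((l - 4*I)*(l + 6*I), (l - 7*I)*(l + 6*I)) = l + 6*I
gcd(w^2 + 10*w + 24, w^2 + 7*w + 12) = w + 4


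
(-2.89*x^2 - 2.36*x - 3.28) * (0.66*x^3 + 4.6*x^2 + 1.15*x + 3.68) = -1.9074*x^5 - 14.8516*x^4 - 16.3443*x^3 - 28.4372*x^2 - 12.4568*x - 12.0704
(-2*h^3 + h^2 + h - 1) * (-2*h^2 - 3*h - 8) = 4*h^5 + 4*h^4 + 11*h^3 - 9*h^2 - 5*h + 8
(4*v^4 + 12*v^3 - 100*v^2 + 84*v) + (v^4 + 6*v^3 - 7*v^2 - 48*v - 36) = 5*v^4 + 18*v^3 - 107*v^2 + 36*v - 36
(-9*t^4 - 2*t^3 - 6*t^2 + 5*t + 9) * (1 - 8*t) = 72*t^5 + 7*t^4 + 46*t^3 - 46*t^2 - 67*t + 9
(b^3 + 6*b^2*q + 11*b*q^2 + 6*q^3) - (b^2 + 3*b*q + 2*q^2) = b^3 + 6*b^2*q - b^2 + 11*b*q^2 - 3*b*q + 6*q^3 - 2*q^2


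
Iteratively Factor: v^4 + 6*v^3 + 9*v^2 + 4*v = (v + 1)*(v^3 + 5*v^2 + 4*v) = (v + 1)^2*(v^2 + 4*v) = v*(v + 1)^2*(v + 4)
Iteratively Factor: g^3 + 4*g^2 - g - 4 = (g + 1)*(g^2 + 3*g - 4) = (g + 1)*(g + 4)*(g - 1)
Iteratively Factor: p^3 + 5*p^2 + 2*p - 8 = (p - 1)*(p^2 + 6*p + 8) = (p - 1)*(p + 2)*(p + 4)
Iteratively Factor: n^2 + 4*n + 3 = (n + 3)*(n + 1)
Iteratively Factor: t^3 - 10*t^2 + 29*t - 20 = (t - 5)*(t^2 - 5*t + 4) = (t - 5)*(t - 4)*(t - 1)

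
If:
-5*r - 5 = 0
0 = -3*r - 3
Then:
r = -1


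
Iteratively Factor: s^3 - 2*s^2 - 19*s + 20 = (s + 4)*(s^2 - 6*s + 5) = (s - 5)*(s + 4)*(s - 1)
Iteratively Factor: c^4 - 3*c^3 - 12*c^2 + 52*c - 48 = (c - 2)*(c^3 - c^2 - 14*c + 24) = (c - 2)*(c + 4)*(c^2 - 5*c + 6) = (c - 3)*(c - 2)*(c + 4)*(c - 2)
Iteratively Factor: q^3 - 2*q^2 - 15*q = (q + 3)*(q^2 - 5*q) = q*(q + 3)*(q - 5)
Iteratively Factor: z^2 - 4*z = (z)*(z - 4)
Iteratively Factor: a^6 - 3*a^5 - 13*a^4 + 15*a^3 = (a)*(a^5 - 3*a^4 - 13*a^3 + 15*a^2) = a^2*(a^4 - 3*a^3 - 13*a^2 + 15*a) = a^2*(a + 3)*(a^3 - 6*a^2 + 5*a) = a^3*(a + 3)*(a^2 - 6*a + 5) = a^3*(a - 5)*(a + 3)*(a - 1)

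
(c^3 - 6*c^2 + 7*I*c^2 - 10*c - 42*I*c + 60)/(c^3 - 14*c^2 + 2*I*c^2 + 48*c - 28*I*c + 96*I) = (c + 5*I)/(c - 8)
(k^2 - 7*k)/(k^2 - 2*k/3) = 3*(k - 7)/(3*k - 2)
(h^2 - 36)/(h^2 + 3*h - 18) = (h - 6)/(h - 3)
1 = 1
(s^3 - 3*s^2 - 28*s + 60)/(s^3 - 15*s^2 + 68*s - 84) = (s + 5)/(s - 7)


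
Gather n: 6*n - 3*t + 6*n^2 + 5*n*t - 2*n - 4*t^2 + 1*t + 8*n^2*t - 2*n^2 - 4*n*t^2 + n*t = n^2*(8*t + 4) + n*(-4*t^2 + 6*t + 4) - 4*t^2 - 2*t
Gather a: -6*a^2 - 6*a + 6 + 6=-6*a^2 - 6*a + 12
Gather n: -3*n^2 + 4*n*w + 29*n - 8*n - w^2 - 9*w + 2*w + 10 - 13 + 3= -3*n^2 + n*(4*w + 21) - w^2 - 7*w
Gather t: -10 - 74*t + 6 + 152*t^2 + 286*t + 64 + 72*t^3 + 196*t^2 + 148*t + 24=72*t^3 + 348*t^2 + 360*t + 84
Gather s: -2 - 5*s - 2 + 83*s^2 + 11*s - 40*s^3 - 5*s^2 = -40*s^3 + 78*s^2 + 6*s - 4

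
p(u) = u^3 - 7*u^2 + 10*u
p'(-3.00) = 79.00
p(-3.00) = -120.00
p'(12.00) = 274.00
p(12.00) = 840.00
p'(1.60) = -4.72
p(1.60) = 2.18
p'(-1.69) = 42.23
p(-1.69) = -41.72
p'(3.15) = -4.33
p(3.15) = -6.70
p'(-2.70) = 69.67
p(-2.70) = -97.71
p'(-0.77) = 22.56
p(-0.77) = -12.31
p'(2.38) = -6.33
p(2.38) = -2.37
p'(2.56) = -6.18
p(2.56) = -3.50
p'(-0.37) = 15.59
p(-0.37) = -4.71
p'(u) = 3*u^2 - 14*u + 10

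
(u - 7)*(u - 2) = u^2 - 9*u + 14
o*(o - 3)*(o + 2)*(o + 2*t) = o^4 + 2*o^3*t - o^3 - 2*o^2*t - 6*o^2 - 12*o*t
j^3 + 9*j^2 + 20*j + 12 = (j + 1)*(j + 2)*(j + 6)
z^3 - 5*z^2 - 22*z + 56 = (z - 7)*(z - 2)*(z + 4)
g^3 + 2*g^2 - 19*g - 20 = (g - 4)*(g + 1)*(g + 5)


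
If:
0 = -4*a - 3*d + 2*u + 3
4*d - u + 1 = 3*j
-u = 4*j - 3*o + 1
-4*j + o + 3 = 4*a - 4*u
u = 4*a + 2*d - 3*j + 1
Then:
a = 97/270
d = 97/135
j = 161/135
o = 91/45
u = 8/27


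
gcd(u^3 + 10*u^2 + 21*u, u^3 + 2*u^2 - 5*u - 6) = u + 3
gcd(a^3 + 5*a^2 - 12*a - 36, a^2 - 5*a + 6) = a - 3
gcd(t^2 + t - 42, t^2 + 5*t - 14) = t + 7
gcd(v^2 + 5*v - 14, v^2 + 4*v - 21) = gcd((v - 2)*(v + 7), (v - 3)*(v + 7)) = v + 7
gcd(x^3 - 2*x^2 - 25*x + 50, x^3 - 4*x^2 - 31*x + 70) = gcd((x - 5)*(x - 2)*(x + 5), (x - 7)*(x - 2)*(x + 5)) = x^2 + 3*x - 10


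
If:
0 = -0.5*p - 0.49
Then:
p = -0.98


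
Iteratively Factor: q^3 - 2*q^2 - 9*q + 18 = (q + 3)*(q^2 - 5*q + 6) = (q - 3)*(q + 3)*(q - 2)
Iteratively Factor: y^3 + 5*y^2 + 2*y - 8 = (y + 4)*(y^2 + y - 2) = (y - 1)*(y + 4)*(y + 2)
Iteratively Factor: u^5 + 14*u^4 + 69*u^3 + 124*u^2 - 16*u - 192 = (u + 4)*(u^4 + 10*u^3 + 29*u^2 + 8*u - 48) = (u - 1)*(u + 4)*(u^3 + 11*u^2 + 40*u + 48) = (u - 1)*(u + 4)^2*(u^2 + 7*u + 12) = (u - 1)*(u + 4)^3*(u + 3)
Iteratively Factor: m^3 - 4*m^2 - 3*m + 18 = (m - 3)*(m^2 - m - 6) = (m - 3)*(m + 2)*(m - 3)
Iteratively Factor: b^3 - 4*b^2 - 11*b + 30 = (b - 2)*(b^2 - 2*b - 15) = (b - 2)*(b + 3)*(b - 5)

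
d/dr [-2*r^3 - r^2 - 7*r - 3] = -6*r^2 - 2*r - 7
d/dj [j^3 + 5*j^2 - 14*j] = 3*j^2 + 10*j - 14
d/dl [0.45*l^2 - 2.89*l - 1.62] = 0.9*l - 2.89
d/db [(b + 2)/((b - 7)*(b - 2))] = (-b^2 - 4*b + 32)/(b^4 - 18*b^3 + 109*b^2 - 252*b + 196)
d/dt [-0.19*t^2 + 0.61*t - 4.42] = 0.61 - 0.38*t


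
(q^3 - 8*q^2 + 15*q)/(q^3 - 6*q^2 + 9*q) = (q - 5)/(q - 3)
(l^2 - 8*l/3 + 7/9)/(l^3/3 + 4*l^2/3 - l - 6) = (9*l^2 - 24*l + 7)/(3*(l^3 + 4*l^2 - 3*l - 18))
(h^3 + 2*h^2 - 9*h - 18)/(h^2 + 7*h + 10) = (h^2 - 9)/(h + 5)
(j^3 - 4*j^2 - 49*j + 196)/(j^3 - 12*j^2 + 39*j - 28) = (j + 7)/(j - 1)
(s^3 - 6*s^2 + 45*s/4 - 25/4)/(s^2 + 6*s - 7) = (s^2 - 5*s + 25/4)/(s + 7)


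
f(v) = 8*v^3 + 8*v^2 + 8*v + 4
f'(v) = 24*v^2 + 16*v + 8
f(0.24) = 6.49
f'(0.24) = 13.22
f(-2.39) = -78.64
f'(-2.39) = 106.85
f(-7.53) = -3018.30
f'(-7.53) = 1248.34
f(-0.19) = 2.71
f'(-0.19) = 5.83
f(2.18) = 142.34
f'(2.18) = 156.94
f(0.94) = 25.23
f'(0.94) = 44.25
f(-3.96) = -399.02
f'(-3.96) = 321.00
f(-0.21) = 2.60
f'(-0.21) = 5.70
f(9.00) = 6556.00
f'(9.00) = 2096.00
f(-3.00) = -164.00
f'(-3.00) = 176.00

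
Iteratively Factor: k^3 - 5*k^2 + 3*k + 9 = (k - 3)*(k^2 - 2*k - 3) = (k - 3)^2*(k + 1)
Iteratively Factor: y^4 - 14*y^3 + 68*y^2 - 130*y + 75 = (y - 3)*(y^3 - 11*y^2 + 35*y - 25) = (y - 5)*(y - 3)*(y^2 - 6*y + 5) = (y - 5)^2*(y - 3)*(y - 1)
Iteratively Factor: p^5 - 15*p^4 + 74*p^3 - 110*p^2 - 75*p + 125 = (p - 5)*(p^4 - 10*p^3 + 24*p^2 + 10*p - 25) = (p - 5)*(p + 1)*(p^3 - 11*p^2 + 35*p - 25) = (p - 5)^2*(p + 1)*(p^2 - 6*p + 5) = (p - 5)^3*(p + 1)*(p - 1)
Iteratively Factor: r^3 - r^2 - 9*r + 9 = (r - 3)*(r^2 + 2*r - 3) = (r - 3)*(r + 3)*(r - 1)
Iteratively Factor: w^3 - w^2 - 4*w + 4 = (w + 2)*(w^2 - 3*w + 2) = (w - 1)*(w + 2)*(w - 2)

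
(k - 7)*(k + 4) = k^2 - 3*k - 28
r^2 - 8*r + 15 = (r - 5)*(r - 3)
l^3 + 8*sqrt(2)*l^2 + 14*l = l*(l + sqrt(2))*(l + 7*sqrt(2))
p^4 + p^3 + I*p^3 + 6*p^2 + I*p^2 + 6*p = p*(p + 1)*(p - 2*I)*(p + 3*I)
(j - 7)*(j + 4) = j^2 - 3*j - 28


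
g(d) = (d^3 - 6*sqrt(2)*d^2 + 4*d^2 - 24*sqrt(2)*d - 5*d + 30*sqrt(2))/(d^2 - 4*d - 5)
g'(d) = (4 - 2*d)*(d^3 - 6*sqrt(2)*d^2 + 4*d^2 - 24*sqrt(2)*d - 5*d + 30*sqrt(2))/(d^2 - 4*d - 5)^2 + (3*d^2 - 12*sqrt(2)*d + 8*d - 24*sqrt(2) - 5)/(d^2 - 4*d - 5)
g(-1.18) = 72.36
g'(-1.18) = 391.95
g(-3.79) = 2.90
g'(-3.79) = 2.93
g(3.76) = 19.36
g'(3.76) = 16.67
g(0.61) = -2.44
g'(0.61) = 7.08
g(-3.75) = 3.02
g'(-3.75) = 2.98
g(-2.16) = 11.50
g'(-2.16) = 10.85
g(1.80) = 4.06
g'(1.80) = 4.88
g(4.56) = 54.61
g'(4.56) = 121.43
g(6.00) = -19.53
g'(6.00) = 24.49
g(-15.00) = -13.42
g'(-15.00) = 1.12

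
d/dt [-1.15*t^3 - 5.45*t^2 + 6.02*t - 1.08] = -3.45*t^2 - 10.9*t + 6.02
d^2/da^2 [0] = 0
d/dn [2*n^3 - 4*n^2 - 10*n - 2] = 6*n^2 - 8*n - 10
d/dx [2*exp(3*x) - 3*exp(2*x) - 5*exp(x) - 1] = (6*exp(2*x) - 6*exp(x) - 5)*exp(x)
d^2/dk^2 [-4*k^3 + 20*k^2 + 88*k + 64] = 40 - 24*k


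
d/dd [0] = 0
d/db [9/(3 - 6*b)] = 6/(2*b - 1)^2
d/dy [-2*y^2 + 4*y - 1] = 4 - 4*y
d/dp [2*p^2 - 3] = 4*p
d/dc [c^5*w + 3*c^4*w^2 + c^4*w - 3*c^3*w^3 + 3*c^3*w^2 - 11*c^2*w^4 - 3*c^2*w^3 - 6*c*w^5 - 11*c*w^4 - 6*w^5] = w*(5*c^4 + 12*c^3*w + 4*c^3 - 9*c^2*w^2 + 9*c^2*w - 22*c*w^3 - 6*c*w^2 - 6*w^4 - 11*w^3)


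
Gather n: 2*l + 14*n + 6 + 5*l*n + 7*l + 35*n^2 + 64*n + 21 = 9*l + 35*n^2 + n*(5*l + 78) + 27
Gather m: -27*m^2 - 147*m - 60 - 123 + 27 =-27*m^2 - 147*m - 156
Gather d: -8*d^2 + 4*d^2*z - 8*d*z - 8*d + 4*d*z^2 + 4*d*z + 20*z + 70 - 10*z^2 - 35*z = d^2*(4*z - 8) + d*(4*z^2 - 4*z - 8) - 10*z^2 - 15*z + 70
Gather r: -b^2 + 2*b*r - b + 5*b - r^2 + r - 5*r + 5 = -b^2 + 4*b - r^2 + r*(2*b - 4) + 5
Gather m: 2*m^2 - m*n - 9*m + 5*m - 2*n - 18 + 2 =2*m^2 + m*(-n - 4) - 2*n - 16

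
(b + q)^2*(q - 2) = b^2*q - 2*b^2 + 2*b*q^2 - 4*b*q + q^3 - 2*q^2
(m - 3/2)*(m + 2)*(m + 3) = m^3 + 7*m^2/2 - 3*m/2 - 9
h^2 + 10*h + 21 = (h + 3)*(h + 7)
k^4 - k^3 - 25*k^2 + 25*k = k*(k - 5)*(k - 1)*(k + 5)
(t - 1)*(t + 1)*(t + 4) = t^3 + 4*t^2 - t - 4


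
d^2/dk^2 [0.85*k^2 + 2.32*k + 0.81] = 1.70000000000000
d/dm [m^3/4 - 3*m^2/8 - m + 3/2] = 3*m^2/4 - 3*m/4 - 1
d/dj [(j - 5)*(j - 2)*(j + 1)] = 3*j^2 - 12*j + 3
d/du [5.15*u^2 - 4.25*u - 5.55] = 10.3*u - 4.25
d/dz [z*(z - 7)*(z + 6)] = 3*z^2 - 2*z - 42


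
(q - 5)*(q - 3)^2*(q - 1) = q^4 - 12*q^3 + 50*q^2 - 84*q + 45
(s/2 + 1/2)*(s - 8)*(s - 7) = s^3/2 - 7*s^2 + 41*s/2 + 28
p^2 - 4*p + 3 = (p - 3)*(p - 1)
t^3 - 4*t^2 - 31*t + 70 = (t - 7)*(t - 2)*(t + 5)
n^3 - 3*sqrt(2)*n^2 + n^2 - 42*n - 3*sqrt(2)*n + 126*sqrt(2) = (n - 6)*(n + 7)*(n - 3*sqrt(2))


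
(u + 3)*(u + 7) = u^2 + 10*u + 21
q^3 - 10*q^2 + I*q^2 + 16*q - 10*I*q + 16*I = (q - 8)*(q - 2)*(q + I)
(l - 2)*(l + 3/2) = l^2 - l/2 - 3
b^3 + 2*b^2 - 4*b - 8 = (b - 2)*(b + 2)^2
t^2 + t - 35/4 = (t - 5/2)*(t + 7/2)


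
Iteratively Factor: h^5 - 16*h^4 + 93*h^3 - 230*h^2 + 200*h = (h - 5)*(h^4 - 11*h^3 + 38*h^2 - 40*h) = (h - 5)^2*(h^3 - 6*h^2 + 8*h) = (h - 5)^2*(h - 2)*(h^2 - 4*h) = h*(h - 5)^2*(h - 2)*(h - 4)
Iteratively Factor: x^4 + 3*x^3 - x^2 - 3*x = (x)*(x^3 + 3*x^2 - x - 3) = x*(x - 1)*(x^2 + 4*x + 3) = x*(x - 1)*(x + 3)*(x + 1)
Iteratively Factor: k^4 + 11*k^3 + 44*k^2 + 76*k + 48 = (k + 2)*(k^3 + 9*k^2 + 26*k + 24) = (k + 2)^2*(k^2 + 7*k + 12) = (k + 2)^2*(k + 4)*(k + 3)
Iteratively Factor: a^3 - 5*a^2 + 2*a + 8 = (a - 4)*(a^2 - a - 2) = (a - 4)*(a - 2)*(a + 1)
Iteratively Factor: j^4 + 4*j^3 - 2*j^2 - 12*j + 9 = (j + 3)*(j^3 + j^2 - 5*j + 3) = (j + 3)^2*(j^2 - 2*j + 1) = (j - 1)*(j + 3)^2*(j - 1)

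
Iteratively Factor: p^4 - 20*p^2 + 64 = (p + 4)*(p^3 - 4*p^2 - 4*p + 16) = (p + 2)*(p + 4)*(p^2 - 6*p + 8) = (p - 4)*(p + 2)*(p + 4)*(p - 2)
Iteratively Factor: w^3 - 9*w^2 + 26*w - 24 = (w - 4)*(w^2 - 5*w + 6) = (w - 4)*(w - 3)*(w - 2)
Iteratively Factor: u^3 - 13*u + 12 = (u + 4)*(u^2 - 4*u + 3) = (u - 3)*(u + 4)*(u - 1)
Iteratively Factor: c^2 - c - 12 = (c - 4)*(c + 3)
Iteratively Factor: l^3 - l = (l - 1)*(l^2 + l) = l*(l - 1)*(l + 1)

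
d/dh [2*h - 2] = 2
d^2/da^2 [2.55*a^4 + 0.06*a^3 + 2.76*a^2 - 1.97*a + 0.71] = 30.6*a^2 + 0.36*a + 5.52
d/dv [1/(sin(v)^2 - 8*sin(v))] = 2*(4 - sin(v))*cos(v)/((sin(v) - 8)^2*sin(v)^2)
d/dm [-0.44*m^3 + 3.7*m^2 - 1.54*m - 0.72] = -1.32*m^2 + 7.4*m - 1.54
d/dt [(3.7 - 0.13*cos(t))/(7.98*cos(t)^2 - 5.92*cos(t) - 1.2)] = (-1.0374*cos(t)^2 + 59.052*cos(t) - 22.06)*sin(t)/(63.6804*cos(t)^4 - 94.4832*cos(t)^3 + 15.8944*cos(t)^2 + 14.208*cos(t) + 1.44)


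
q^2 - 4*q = q*(q - 4)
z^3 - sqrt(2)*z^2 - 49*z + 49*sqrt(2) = (z - 7)*(z + 7)*(z - sqrt(2))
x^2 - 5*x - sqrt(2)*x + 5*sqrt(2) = (x - 5)*(x - sqrt(2))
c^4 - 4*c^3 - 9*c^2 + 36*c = c*(c - 4)*(c - 3)*(c + 3)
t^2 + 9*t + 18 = (t + 3)*(t + 6)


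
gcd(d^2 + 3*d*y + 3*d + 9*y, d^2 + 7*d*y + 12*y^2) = d + 3*y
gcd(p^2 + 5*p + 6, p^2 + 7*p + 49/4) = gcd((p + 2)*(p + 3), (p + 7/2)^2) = 1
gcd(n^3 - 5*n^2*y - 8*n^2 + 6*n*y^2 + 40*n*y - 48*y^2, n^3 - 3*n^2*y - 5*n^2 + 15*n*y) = -n + 3*y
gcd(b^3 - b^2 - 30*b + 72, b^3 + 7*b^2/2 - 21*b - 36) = b^2 + 2*b - 24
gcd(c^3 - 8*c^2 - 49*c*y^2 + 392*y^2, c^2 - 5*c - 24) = c - 8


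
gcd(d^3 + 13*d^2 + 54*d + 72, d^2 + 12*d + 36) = d + 6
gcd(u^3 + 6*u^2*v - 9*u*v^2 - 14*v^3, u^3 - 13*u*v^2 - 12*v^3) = u + v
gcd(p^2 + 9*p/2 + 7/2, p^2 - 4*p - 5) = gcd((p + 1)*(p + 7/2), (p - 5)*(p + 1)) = p + 1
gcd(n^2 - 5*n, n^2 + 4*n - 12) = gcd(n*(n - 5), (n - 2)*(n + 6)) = 1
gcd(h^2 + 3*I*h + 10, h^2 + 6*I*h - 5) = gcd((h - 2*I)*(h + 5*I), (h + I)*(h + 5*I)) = h + 5*I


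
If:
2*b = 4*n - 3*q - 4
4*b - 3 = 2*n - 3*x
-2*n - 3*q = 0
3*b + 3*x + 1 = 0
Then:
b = 16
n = 6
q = -4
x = -49/3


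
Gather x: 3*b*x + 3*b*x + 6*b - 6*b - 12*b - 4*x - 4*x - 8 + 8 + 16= -12*b + x*(6*b - 8) + 16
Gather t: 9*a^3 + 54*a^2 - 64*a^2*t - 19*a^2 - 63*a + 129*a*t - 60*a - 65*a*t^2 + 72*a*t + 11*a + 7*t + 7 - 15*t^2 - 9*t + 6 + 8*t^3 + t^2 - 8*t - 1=9*a^3 + 35*a^2 - 112*a + 8*t^3 + t^2*(-65*a - 14) + t*(-64*a^2 + 201*a - 10) + 12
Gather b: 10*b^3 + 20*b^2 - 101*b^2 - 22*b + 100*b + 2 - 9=10*b^3 - 81*b^2 + 78*b - 7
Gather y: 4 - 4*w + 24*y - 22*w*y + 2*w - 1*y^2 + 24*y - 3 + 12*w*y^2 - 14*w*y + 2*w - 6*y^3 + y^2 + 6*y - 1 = 12*w*y^2 - 6*y^3 + y*(54 - 36*w)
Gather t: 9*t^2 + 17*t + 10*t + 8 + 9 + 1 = 9*t^2 + 27*t + 18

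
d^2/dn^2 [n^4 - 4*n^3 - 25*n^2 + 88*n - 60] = 12*n^2 - 24*n - 50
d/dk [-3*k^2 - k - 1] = -6*k - 1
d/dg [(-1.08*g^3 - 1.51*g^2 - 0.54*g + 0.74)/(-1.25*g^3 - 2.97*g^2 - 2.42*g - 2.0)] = (1.3201*g^4 + 3.8772*g^3 + 11.3054*g^2 + 10.4356*g + 2.8708)/(1.5625*g^6 + 7.425*g^5 + 14.8709*g^4 + 19.3748*g^3 + 17.7364*g^2 + 9.68*g + 4.0)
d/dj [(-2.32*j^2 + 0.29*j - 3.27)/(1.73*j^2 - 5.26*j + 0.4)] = (11.7015*j^2 + 9.4582*j - 17.0842)/(2.9929*j^4 - 18.1996*j^3 + 29.0516*j^2 - 4.208*j + 0.16)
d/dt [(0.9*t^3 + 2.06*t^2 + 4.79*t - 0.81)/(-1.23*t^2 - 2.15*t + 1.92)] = (-1.107*t^4 - 3.87*t^3 + 6.6467*t^2 + 5.9178*t + 7.4553)/(1.5129*t^4 + 5.289*t^3 - 0.1007*t^2 - 8.256*t + 3.6864)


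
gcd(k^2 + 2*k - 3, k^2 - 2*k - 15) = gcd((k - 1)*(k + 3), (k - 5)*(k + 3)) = k + 3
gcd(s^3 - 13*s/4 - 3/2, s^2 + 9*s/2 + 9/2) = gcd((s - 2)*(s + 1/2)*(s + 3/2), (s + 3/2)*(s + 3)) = s + 3/2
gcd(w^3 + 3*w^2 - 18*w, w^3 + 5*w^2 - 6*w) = w^2 + 6*w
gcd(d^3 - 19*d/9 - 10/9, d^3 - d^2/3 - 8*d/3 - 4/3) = d^2 + 5*d/3 + 2/3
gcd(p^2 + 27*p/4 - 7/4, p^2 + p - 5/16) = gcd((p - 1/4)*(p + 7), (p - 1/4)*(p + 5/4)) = p - 1/4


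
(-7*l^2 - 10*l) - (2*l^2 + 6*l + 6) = -9*l^2 - 16*l - 6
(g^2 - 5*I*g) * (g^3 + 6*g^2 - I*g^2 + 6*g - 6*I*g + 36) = g^5 + 6*g^4 - 6*I*g^4 + g^3 - 36*I*g^3 + 6*g^2 - 30*I*g^2 - 180*I*g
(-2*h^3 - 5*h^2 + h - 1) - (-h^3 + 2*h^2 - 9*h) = -h^3 - 7*h^2 + 10*h - 1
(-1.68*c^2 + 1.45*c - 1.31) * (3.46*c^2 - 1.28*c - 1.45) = -5.8128*c^4 + 7.1674*c^3 - 3.9526*c^2 - 0.4257*c + 1.8995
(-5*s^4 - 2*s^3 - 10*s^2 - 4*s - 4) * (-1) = 5*s^4 + 2*s^3 + 10*s^2 + 4*s + 4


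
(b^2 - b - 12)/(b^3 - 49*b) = (b^2 - b - 12)/(b*(b^2 - 49))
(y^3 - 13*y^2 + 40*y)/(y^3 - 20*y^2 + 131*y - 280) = y/(y - 7)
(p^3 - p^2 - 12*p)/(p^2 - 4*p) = p + 3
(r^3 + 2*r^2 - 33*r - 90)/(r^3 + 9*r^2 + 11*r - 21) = (r^2 - r - 30)/(r^2 + 6*r - 7)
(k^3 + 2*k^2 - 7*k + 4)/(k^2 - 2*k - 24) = (k^2 - 2*k + 1)/(k - 6)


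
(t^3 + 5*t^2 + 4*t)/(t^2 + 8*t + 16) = t*(t + 1)/(t + 4)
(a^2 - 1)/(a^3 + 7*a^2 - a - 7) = 1/(a + 7)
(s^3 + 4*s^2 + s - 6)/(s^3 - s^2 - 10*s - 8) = (s^2 + 2*s - 3)/(s^2 - 3*s - 4)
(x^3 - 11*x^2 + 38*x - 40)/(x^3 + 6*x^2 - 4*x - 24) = (x^2 - 9*x + 20)/(x^2 + 8*x + 12)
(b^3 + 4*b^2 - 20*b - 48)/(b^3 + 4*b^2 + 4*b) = (b^2 + 2*b - 24)/(b*(b + 2))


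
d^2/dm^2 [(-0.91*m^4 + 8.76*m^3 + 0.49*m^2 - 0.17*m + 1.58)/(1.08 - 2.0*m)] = (21.84*m^4 - 101.5296*m^3 + 126.266688*m^2 - 61.305984*m - 13.048672)/(8.0*m^3 - 12.96*m^2 + 6.9984*m - 1.259712)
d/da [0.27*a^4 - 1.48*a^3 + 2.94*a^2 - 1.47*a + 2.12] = 1.08*a^3 - 4.44*a^2 + 5.88*a - 1.47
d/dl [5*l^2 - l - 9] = 10*l - 1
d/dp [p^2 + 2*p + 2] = 2*p + 2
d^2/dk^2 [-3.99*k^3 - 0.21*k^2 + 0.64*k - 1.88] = -23.94*k - 0.42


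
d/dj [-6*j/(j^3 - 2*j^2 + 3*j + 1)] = 6*(2*j^3 - 2*j^2 - 1)/(j^6 - 4*j^5 + 10*j^4 - 10*j^3 + 5*j^2 + 6*j + 1)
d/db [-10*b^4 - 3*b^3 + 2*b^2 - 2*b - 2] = -40*b^3 - 9*b^2 + 4*b - 2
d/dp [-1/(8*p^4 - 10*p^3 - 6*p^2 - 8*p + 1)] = 2*(16*p^3 - 15*p^2 - 6*p - 4)/(-8*p^4 + 10*p^3 + 6*p^2 + 8*p - 1)^2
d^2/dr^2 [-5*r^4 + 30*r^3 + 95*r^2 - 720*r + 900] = -60*r^2 + 180*r + 190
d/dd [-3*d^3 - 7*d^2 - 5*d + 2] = -9*d^2 - 14*d - 5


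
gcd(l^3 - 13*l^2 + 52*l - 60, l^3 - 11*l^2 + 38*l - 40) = l^2 - 7*l + 10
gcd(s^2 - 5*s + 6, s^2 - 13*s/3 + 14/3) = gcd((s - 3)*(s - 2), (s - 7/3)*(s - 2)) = s - 2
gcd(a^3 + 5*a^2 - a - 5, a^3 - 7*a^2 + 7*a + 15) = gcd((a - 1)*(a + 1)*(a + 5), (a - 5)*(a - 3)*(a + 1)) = a + 1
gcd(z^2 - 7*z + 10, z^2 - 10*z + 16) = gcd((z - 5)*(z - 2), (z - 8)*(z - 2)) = z - 2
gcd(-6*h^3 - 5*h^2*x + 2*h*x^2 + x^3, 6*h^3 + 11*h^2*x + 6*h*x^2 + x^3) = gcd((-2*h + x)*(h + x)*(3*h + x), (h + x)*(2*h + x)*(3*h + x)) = 3*h^2 + 4*h*x + x^2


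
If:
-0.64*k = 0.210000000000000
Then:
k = -0.33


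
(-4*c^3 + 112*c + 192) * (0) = 0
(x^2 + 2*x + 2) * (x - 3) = x^3 - x^2 - 4*x - 6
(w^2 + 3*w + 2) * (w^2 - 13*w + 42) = w^4 - 10*w^3 + 5*w^2 + 100*w + 84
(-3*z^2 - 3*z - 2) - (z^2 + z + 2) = -4*z^2 - 4*z - 4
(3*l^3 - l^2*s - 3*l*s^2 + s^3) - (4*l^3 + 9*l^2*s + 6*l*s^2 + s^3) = -l^3 - 10*l^2*s - 9*l*s^2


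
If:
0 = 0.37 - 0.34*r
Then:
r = 1.09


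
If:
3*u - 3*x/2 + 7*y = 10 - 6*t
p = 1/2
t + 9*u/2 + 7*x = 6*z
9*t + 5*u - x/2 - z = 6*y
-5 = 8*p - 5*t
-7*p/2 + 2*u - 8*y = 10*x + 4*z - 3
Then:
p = 1/2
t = 9/5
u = -6273/2440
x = -6291/19520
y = 35857/39040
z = -78243/39040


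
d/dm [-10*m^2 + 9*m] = 9 - 20*m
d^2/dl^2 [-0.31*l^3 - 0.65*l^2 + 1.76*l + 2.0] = -1.86*l - 1.3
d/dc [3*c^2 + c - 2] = 6*c + 1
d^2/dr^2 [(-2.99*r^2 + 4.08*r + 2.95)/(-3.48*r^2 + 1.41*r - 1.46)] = (-5.6843418860808e-14*r^4 - 69.4781999999999*r^3 - 305.503632*r^2 + 211.228344*r + 14.195722)/(42.144192*r^6 - 51.226992*r^5 + 73.799316*r^4 - 45.786789*r^3 + 30.961782*r^2 - 9.016668*r + 3.112136)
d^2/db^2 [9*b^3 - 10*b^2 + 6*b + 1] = 54*b - 20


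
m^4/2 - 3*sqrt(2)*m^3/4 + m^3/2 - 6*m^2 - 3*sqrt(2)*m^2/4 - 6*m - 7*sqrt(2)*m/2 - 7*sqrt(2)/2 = (m/2 + sqrt(2)/2)*(m + 1)*(m - 7*sqrt(2)/2)*(m + sqrt(2))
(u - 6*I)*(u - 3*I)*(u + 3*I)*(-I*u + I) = -I*u^4 - 6*u^3 + I*u^3 + 6*u^2 - 9*I*u^2 - 54*u + 9*I*u + 54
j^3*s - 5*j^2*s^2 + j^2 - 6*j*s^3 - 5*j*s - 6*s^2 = (j - 6*s)*(j + s)*(j*s + 1)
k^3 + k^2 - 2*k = k*(k - 1)*(k + 2)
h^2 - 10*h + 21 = (h - 7)*(h - 3)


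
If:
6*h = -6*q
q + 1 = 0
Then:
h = 1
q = -1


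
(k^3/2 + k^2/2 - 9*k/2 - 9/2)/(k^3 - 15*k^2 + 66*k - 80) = (k^3 + k^2 - 9*k - 9)/(2*(k^3 - 15*k^2 + 66*k - 80))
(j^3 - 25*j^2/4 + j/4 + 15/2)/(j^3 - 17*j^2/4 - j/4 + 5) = (j - 6)/(j - 4)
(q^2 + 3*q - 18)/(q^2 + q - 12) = (q + 6)/(q + 4)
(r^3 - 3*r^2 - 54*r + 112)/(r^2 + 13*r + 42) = (r^2 - 10*r + 16)/(r + 6)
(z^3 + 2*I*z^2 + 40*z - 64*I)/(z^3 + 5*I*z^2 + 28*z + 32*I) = (z - 2*I)/(z + I)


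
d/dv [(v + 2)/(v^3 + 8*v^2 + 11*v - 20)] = (v^3 + 8*v^2 + 11*v - (v + 2)*(3*v^2 + 16*v + 11) - 20)/(v^3 + 8*v^2 + 11*v - 20)^2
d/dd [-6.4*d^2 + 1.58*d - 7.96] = 1.58 - 12.8*d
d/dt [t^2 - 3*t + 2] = 2*t - 3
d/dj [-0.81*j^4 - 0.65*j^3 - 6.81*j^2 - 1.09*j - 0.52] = -3.24*j^3 - 1.95*j^2 - 13.62*j - 1.09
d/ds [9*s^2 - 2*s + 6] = 18*s - 2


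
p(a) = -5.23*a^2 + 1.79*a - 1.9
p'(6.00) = -60.97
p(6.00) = -179.44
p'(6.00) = -60.97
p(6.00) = -179.44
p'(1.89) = -17.98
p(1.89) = -17.20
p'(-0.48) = 6.81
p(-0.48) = -3.96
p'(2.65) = -25.93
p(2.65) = -33.88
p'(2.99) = -29.49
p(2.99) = -43.30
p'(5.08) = -51.35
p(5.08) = -127.77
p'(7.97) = -81.58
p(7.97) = -319.85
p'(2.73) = -26.77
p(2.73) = -35.99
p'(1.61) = -15.05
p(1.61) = -12.57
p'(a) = 1.79 - 10.46*a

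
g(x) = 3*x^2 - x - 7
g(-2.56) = 15.22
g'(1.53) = 8.18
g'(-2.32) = -14.92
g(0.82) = -5.80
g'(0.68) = 3.08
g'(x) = 6*x - 1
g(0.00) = -7.00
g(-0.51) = -5.71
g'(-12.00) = -73.00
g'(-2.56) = -16.36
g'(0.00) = -1.00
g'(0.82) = 3.92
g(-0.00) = -7.00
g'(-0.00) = -1.00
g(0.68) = -6.29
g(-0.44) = -5.98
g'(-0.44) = -3.64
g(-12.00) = 437.00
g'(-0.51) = -4.06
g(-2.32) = 11.47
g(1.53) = -1.51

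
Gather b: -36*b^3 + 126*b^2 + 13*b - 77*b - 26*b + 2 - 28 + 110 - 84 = -36*b^3 + 126*b^2 - 90*b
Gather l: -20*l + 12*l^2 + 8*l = 12*l^2 - 12*l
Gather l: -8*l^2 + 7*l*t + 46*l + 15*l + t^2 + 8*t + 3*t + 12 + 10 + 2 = -8*l^2 + l*(7*t + 61) + t^2 + 11*t + 24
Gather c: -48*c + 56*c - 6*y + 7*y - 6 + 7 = 8*c + y + 1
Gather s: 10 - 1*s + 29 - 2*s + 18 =57 - 3*s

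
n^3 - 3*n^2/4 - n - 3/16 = (n - 3/2)*(n + 1/4)*(n + 1/2)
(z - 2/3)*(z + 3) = z^2 + 7*z/3 - 2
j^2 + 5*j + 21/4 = (j + 3/2)*(j + 7/2)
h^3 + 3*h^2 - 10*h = h*(h - 2)*(h + 5)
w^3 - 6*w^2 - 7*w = w*(w - 7)*(w + 1)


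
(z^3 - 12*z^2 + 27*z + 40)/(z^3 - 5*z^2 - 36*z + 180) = (z^2 - 7*z - 8)/(z^2 - 36)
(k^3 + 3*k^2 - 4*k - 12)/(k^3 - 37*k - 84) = (k^2 - 4)/(k^2 - 3*k - 28)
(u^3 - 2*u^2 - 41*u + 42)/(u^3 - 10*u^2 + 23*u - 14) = (u + 6)/(u - 2)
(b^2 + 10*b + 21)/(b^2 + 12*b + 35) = (b + 3)/(b + 5)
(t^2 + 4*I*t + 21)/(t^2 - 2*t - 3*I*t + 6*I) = (t + 7*I)/(t - 2)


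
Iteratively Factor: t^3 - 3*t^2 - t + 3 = (t - 1)*(t^2 - 2*t - 3) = (t - 1)*(t + 1)*(t - 3)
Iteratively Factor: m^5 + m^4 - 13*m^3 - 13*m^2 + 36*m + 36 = (m - 3)*(m^4 + 4*m^3 - m^2 - 16*m - 12) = (m - 3)*(m + 1)*(m^3 + 3*m^2 - 4*m - 12) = (m - 3)*(m + 1)*(m + 2)*(m^2 + m - 6) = (m - 3)*(m + 1)*(m + 2)*(m + 3)*(m - 2)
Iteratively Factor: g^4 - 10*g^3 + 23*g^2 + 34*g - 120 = (g - 3)*(g^3 - 7*g^2 + 2*g + 40) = (g - 3)*(g + 2)*(g^2 - 9*g + 20) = (g - 4)*(g - 3)*(g + 2)*(g - 5)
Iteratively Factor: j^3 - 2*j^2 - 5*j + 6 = (j - 1)*(j^2 - j - 6) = (j - 1)*(j + 2)*(j - 3)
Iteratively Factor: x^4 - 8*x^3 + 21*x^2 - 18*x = (x - 3)*(x^3 - 5*x^2 + 6*x) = (x - 3)^2*(x^2 - 2*x) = x*(x - 3)^2*(x - 2)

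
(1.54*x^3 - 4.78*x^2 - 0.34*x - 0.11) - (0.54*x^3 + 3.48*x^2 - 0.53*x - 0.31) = 1.0*x^3 - 8.26*x^2 + 0.19*x + 0.2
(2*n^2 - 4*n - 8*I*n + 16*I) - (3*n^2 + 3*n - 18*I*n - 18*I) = -n^2 - 7*n + 10*I*n + 34*I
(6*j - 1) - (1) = 6*j - 2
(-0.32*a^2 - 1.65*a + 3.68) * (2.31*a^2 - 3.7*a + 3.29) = -0.7392*a^4 - 2.6275*a^3 + 13.553*a^2 - 19.0445*a + 12.1072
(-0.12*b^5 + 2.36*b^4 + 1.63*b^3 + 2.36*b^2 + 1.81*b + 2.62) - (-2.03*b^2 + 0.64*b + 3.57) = -0.12*b^5 + 2.36*b^4 + 1.63*b^3 + 4.39*b^2 + 1.17*b - 0.95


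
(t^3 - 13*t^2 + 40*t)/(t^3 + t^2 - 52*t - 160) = t*(t - 5)/(t^2 + 9*t + 20)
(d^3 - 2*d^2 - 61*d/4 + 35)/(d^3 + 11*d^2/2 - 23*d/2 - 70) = (d - 5/2)/(d + 5)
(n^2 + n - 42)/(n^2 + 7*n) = (n - 6)/n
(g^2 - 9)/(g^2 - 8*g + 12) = (g^2 - 9)/(g^2 - 8*g + 12)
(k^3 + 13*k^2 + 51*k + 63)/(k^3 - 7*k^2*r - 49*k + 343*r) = (-k^2 - 6*k - 9)/(-k^2 + 7*k*r + 7*k - 49*r)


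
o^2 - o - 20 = (o - 5)*(o + 4)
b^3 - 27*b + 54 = (b - 3)^2*(b + 6)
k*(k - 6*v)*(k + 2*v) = k^3 - 4*k^2*v - 12*k*v^2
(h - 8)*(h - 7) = h^2 - 15*h + 56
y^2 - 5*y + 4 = (y - 4)*(y - 1)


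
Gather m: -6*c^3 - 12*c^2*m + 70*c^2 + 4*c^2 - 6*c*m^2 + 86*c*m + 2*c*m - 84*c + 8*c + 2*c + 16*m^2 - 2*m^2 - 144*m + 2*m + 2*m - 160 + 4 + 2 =-6*c^3 + 74*c^2 - 74*c + m^2*(14 - 6*c) + m*(-12*c^2 + 88*c - 140) - 154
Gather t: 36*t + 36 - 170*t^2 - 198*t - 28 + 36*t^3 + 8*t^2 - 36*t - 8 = 36*t^3 - 162*t^2 - 198*t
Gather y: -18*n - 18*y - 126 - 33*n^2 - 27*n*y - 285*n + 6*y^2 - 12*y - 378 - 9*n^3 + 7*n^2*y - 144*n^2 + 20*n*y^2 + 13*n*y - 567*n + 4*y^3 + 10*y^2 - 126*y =-9*n^3 - 177*n^2 - 870*n + 4*y^3 + y^2*(20*n + 16) + y*(7*n^2 - 14*n - 156) - 504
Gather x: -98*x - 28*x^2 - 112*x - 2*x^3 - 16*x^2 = -2*x^3 - 44*x^2 - 210*x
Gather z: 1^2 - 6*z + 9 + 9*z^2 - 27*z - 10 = 9*z^2 - 33*z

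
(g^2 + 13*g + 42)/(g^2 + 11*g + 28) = (g + 6)/(g + 4)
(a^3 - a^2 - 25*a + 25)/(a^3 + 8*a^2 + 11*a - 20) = (a - 5)/(a + 4)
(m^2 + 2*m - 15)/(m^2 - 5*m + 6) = (m + 5)/(m - 2)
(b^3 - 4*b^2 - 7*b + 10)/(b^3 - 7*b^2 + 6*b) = (b^2 - 3*b - 10)/(b*(b - 6))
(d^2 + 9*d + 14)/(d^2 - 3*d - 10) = (d + 7)/(d - 5)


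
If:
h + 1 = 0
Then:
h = -1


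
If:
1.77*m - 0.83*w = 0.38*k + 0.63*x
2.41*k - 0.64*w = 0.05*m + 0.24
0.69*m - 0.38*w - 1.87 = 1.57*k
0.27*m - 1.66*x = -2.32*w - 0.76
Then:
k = -6.78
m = -25.88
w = -23.90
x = -37.15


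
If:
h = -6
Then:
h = -6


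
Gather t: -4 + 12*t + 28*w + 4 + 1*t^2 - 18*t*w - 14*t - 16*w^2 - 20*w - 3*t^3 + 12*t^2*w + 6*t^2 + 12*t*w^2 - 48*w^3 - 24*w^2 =-3*t^3 + t^2*(12*w + 7) + t*(12*w^2 - 18*w - 2) - 48*w^3 - 40*w^2 + 8*w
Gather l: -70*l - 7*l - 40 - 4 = -77*l - 44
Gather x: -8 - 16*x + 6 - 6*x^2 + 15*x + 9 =-6*x^2 - x + 7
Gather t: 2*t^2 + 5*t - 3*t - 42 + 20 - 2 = 2*t^2 + 2*t - 24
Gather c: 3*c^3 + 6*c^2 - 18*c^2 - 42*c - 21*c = 3*c^3 - 12*c^2 - 63*c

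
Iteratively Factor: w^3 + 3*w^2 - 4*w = (w - 1)*(w^2 + 4*w) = (w - 1)*(w + 4)*(w)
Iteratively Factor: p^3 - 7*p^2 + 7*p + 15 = (p + 1)*(p^2 - 8*p + 15) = (p - 5)*(p + 1)*(p - 3)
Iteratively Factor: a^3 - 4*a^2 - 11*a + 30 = (a + 3)*(a^2 - 7*a + 10) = (a - 5)*(a + 3)*(a - 2)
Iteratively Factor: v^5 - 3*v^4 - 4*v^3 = (v - 4)*(v^4 + v^3) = v*(v - 4)*(v^3 + v^2) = v*(v - 4)*(v + 1)*(v^2) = v^2*(v - 4)*(v + 1)*(v)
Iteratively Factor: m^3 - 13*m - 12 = (m + 1)*(m^2 - m - 12) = (m - 4)*(m + 1)*(m + 3)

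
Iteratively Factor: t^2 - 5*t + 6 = (t - 2)*(t - 3)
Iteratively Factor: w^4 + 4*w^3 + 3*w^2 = (w)*(w^3 + 4*w^2 + 3*w) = w*(w + 3)*(w^2 + w) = w*(w + 1)*(w + 3)*(w)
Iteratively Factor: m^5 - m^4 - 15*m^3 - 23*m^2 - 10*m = (m + 1)*(m^4 - 2*m^3 - 13*m^2 - 10*m) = (m - 5)*(m + 1)*(m^3 + 3*m^2 + 2*m) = (m - 5)*(m + 1)^2*(m^2 + 2*m) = m*(m - 5)*(m + 1)^2*(m + 2)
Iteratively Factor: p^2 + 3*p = (p)*(p + 3)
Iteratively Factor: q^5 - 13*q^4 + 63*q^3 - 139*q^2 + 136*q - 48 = (q - 1)*(q^4 - 12*q^3 + 51*q^2 - 88*q + 48) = (q - 1)^2*(q^3 - 11*q^2 + 40*q - 48) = (q - 3)*(q - 1)^2*(q^2 - 8*q + 16) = (q - 4)*(q - 3)*(q - 1)^2*(q - 4)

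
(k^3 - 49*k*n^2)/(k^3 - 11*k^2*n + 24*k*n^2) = (k^2 - 49*n^2)/(k^2 - 11*k*n + 24*n^2)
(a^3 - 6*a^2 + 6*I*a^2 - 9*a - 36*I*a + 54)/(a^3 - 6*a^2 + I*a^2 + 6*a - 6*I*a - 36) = (a + 3*I)/(a - 2*I)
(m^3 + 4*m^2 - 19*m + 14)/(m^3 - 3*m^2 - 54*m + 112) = (m - 1)/(m - 8)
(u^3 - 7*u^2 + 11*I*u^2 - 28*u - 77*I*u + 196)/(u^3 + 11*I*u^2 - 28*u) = (u - 7)/u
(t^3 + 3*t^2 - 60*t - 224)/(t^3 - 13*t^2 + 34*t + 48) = (t^2 + 11*t + 28)/(t^2 - 5*t - 6)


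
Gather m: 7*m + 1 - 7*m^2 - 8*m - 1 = -7*m^2 - m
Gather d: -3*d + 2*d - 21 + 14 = -d - 7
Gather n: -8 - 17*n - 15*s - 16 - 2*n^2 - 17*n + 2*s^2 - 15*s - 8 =-2*n^2 - 34*n + 2*s^2 - 30*s - 32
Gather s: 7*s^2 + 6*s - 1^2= 7*s^2 + 6*s - 1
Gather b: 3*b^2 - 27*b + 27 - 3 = 3*b^2 - 27*b + 24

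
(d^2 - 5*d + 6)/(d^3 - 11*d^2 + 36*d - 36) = 1/(d - 6)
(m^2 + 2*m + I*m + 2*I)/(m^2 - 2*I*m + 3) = (m + 2)/(m - 3*I)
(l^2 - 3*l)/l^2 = (l - 3)/l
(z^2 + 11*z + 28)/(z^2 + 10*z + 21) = (z + 4)/(z + 3)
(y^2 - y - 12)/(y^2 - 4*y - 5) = (-y^2 + y + 12)/(-y^2 + 4*y + 5)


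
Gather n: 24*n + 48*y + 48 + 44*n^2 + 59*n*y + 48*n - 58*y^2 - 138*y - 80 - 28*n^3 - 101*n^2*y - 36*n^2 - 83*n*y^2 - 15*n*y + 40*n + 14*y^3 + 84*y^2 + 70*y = -28*n^3 + n^2*(8 - 101*y) + n*(-83*y^2 + 44*y + 112) + 14*y^3 + 26*y^2 - 20*y - 32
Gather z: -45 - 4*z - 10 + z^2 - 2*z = z^2 - 6*z - 55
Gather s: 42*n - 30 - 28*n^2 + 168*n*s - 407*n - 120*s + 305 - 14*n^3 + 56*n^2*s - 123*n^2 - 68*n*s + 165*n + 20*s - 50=-14*n^3 - 151*n^2 - 200*n + s*(56*n^2 + 100*n - 100) + 225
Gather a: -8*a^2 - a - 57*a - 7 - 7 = -8*a^2 - 58*a - 14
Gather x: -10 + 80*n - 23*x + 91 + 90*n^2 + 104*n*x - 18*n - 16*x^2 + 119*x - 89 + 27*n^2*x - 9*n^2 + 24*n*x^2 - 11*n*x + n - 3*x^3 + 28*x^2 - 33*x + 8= 81*n^2 + 63*n - 3*x^3 + x^2*(24*n + 12) + x*(27*n^2 + 93*n + 63)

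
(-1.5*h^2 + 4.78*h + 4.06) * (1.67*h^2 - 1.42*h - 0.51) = -2.505*h^4 + 10.1126*h^3 + 0.757599999999999*h^2 - 8.203*h - 2.0706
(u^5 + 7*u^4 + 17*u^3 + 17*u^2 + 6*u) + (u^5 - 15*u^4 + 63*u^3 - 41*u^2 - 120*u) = 2*u^5 - 8*u^4 + 80*u^3 - 24*u^2 - 114*u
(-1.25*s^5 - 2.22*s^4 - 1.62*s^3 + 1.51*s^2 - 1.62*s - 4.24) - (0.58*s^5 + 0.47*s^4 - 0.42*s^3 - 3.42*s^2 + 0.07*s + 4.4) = -1.83*s^5 - 2.69*s^4 - 1.2*s^3 + 4.93*s^2 - 1.69*s - 8.64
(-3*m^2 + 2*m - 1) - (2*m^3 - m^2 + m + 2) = -2*m^3 - 2*m^2 + m - 3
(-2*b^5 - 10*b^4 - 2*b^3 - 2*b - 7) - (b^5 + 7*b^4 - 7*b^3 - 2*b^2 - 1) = -3*b^5 - 17*b^4 + 5*b^3 + 2*b^2 - 2*b - 6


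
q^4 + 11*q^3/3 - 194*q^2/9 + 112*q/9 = q*(q - 8/3)*(q - 2/3)*(q + 7)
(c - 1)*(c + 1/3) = c^2 - 2*c/3 - 1/3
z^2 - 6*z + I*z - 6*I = (z - 6)*(z + I)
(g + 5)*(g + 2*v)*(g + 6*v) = g^3 + 8*g^2*v + 5*g^2 + 12*g*v^2 + 40*g*v + 60*v^2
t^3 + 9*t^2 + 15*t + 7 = (t + 1)^2*(t + 7)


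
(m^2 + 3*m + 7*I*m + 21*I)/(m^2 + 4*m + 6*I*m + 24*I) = (m^2 + m*(3 + 7*I) + 21*I)/(m^2 + m*(4 + 6*I) + 24*I)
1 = 1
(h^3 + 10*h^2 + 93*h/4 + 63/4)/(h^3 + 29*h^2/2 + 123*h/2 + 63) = (h + 3/2)/(h + 6)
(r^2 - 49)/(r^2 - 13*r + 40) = (r^2 - 49)/(r^2 - 13*r + 40)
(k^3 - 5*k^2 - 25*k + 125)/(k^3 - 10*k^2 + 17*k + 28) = (k^3 - 5*k^2 - 25*k + 125)/(k^3 - 10*k^2 + 17*k + 28)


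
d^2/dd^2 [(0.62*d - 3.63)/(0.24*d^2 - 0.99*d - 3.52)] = ((2.97 - 0.8928*d)*(-0.24*d^2 + 0.99*d + 3.52) - (0.48*d - 0.99)*(0.62*d - 3.63)*(0.96*d - 1.98))/(-0.24*d^2 + 0.99*d + 3.52)^3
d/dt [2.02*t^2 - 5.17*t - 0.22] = 4.04*t - 5.17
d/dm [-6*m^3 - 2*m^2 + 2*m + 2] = -18*m^2 - 4*m + 2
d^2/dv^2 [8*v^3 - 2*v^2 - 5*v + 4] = 48*v - 4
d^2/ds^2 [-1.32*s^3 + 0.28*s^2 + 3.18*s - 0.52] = 0.56 - 7.92*s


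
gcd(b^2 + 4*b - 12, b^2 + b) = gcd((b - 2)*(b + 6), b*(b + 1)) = 1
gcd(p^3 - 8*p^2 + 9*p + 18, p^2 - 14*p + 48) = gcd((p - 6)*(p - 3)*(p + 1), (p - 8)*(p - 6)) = p - 6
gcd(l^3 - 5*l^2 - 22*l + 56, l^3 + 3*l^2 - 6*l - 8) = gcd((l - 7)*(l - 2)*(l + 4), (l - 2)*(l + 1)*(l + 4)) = l^2 + 2*l - 8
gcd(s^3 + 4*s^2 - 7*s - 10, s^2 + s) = s + 1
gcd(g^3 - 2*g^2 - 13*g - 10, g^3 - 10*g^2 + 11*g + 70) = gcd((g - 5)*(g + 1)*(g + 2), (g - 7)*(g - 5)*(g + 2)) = g^2 - 3*g - 10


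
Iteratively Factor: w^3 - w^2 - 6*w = (w + 2)*(w^2 - 3*w) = (w - 3)*(w + 2)*(w)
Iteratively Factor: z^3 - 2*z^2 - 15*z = (z)*(z^2 - 2*z - 15) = z*(z - 5)*(z + 3)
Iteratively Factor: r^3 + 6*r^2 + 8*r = (r)*(r^2 + 6*r + 8) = r*(r + 2)*(r + 4)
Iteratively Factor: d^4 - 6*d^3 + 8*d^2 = (d)*(d^3 - 6*d^2 + 8*d) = d^2*(d^2 - 6*d + 8) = d^2*(d - 4)*(d - 2)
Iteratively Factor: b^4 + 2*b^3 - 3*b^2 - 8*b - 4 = (b + 1)*(b^3 + b^2 - 4*b - 4) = (b + 1)^2*(b^2 - 4) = (b - 2)*(b + 1)^2*(b + 2)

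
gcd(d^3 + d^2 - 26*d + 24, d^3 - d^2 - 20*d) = 1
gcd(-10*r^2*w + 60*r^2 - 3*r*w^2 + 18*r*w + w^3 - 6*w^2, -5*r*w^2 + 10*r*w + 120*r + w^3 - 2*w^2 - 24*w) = 5*r*w - 30*r - w^2 + 6*w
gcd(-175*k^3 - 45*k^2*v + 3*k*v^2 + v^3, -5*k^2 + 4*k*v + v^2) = 5*k + v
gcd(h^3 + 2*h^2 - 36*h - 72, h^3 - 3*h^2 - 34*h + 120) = h + 6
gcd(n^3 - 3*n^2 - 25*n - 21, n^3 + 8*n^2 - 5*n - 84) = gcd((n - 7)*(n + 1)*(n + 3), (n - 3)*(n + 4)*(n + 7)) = 1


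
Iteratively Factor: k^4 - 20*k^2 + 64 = (k - 2)*(k^3 + 2*k^2 - 16*k - 32) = (k - 2)*(k + 2)*(k^2 - 16) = (k - 2)*(k + 2)*(k + 4)*(k - 4)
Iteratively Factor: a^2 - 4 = (a + 2)*(a - 2)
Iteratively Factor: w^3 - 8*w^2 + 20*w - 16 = (w - 2)*(w^2 - 6*w + 8) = (w - 2)^2*(w - 4)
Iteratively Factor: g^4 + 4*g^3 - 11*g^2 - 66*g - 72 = (g + 3)*(g^3 + g^2 - 14*g - 24) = (g + 2)*(g + 3)*(g^2 - g - 12) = (g + 2)*(g + 3)^2*(g - 4)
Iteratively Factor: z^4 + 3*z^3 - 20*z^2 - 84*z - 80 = (z + 2)*(z^3 + z^2 - 22*z - 40) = (z - 5)*(z + 2)*(z^2 + 6*z + 8) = (z - 5)*(z + 2)^2*(z + 4)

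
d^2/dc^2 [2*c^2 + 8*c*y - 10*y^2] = 4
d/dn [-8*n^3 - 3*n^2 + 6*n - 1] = -24*n^2 - 6*n + 6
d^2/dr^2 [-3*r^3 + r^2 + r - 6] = 2 - 18*r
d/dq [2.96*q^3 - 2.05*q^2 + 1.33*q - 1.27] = 8.88*q^2 - 4.1*q + 1.33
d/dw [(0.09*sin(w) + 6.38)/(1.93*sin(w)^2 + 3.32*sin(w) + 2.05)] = (-24.6268*sin(w) + 0.08685*cos(2*w) - 21.08395)*cos(w)/(1.93*sin(w)^2 + 3.32*sin(w) + 2.05)^2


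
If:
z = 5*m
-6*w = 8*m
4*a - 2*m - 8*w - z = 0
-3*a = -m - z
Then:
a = 0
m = 0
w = 0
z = 0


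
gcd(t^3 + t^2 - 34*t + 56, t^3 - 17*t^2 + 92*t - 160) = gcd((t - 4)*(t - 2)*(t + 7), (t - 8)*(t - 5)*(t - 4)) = t - 4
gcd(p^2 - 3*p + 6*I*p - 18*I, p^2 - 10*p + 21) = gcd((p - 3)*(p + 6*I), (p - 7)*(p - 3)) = p - 3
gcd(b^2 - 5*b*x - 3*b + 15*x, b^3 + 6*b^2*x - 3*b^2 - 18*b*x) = b - 3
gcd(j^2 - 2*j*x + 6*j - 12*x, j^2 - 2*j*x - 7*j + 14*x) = -j + 2*x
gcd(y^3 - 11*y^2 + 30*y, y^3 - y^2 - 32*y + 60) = y - 5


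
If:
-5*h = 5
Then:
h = -1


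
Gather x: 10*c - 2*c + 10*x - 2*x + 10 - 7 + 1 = 8*c + 8*x + 4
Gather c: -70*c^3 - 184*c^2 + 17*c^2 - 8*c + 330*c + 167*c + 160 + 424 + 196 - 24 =-70*c^3 - 167*c^2 + 489*c + 756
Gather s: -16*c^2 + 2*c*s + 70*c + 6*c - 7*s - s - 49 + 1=-16*c^2 + 76*c + s*(2*c - 8) - 48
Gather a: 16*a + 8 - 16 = 16*a - 8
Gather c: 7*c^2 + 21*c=7*c^2 + 21*c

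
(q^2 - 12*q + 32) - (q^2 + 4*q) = 32 - 16*q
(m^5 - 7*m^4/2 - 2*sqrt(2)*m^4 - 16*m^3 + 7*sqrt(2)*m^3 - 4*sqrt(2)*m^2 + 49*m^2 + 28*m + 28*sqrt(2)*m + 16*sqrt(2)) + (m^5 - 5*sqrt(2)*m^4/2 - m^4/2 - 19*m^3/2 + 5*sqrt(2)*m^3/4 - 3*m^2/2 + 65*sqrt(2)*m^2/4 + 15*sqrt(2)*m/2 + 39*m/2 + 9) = 2*m^5 - 9*sqrt(2)*m^4/2 - 4*m^4 - 51*m^3/2 + 33*sqrt(2)*m^3/4 + 49*sqrt(2)*m^2/4 + 95*m^2/2 + 95*m/2 + 71*sqrt(2)*m/2 + 9 + 16*sqrt(2)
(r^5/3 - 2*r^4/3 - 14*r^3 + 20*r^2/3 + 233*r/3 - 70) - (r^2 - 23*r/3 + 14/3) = r^5/3 - 2*r^4/3 - 14*r^3 + 17*r^2/3 + 256*r/3 - 224/3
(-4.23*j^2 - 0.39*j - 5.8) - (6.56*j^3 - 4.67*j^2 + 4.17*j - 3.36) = -6.56*j^3 + 0.44*j^2 - 4.56*j - 2.44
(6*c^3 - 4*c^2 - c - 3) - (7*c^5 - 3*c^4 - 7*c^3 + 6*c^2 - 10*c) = -7*c^5 + 3*c^4 + 13*c^3 - 10*c^2 + 9*c - 3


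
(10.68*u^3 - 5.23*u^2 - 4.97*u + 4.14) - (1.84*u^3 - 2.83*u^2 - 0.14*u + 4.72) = 8.84*u^3 - 2.4*u^2 - 4.83*u - 0.58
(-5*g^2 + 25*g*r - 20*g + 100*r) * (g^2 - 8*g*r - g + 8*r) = -5*g^4 + 65*g^3*r - 15*g^3 - 200*g^2*r^2 + 195*g^2*r + 20*g^2 - 600*g*r^2 - 260*g*r + 800*r^2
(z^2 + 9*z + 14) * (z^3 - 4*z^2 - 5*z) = z^5 + 5*z^4 - 27*z^3 - 101*z^2 - 70*z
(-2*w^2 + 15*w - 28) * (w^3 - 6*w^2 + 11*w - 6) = -2*w^5 + 27*w^4 - 140*w^3 + 345*w^2 - 398*w + 168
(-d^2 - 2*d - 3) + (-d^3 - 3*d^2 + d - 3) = -d^3 - 4*d^2 - d - 6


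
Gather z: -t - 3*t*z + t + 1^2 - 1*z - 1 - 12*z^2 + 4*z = -12*z^2 + z*(3 - 3*t)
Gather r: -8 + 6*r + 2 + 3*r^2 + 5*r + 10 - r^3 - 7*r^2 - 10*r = -r^3 - 4*r^2 + r + 4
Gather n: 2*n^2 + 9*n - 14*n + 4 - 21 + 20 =2*n^2 - 5*n + 3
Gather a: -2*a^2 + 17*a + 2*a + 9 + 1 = -2*a^2 + 19*a + 10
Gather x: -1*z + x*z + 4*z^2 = x*z + 4*z^2 - z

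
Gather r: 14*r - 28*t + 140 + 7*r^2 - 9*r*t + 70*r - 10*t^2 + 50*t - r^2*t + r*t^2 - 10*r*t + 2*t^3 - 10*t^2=r^2*(7 - t) + r*(t^2 - 19*t + 84) + 2*t^3 - 20*t^2 + 22*t + 140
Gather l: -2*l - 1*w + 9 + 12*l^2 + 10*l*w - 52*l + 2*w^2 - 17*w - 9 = 12*l^2 + l*(10*w - 54) + 2*w^2 - 18*w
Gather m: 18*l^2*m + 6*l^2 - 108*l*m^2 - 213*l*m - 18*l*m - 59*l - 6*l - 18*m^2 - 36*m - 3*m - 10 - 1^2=6*l^2 - 65*l + m^2*(-108*l - 18) + m*(18*l^2 - 231*l - 39) - 11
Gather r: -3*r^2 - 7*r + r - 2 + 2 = -3*r^2 - 6*r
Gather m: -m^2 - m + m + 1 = 1 - m^2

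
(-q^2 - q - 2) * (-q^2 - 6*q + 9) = q^4 + 7*q^3 - q^2 + 3*q - 18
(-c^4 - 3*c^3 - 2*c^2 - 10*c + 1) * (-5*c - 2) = 5*c^5 + 17*c^4 + 16*c^3 + 54*c^2 + 15*c - 2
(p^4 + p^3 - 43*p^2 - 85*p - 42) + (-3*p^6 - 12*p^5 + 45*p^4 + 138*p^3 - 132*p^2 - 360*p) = -3*p^6 - 12*p^5 + 46*p^4 + 139*p^3 - 175*p^2 - 445*p - 42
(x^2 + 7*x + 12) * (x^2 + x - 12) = x^4 + 8*x^3 + 7*x^2 - 72*x - 144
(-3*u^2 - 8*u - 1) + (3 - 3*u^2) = -6*u^2 - 8*u + 2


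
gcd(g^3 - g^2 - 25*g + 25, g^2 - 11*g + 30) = g - 5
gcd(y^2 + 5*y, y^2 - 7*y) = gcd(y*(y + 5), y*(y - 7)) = y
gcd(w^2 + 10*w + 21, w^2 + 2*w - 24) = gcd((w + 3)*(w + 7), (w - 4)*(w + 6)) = 1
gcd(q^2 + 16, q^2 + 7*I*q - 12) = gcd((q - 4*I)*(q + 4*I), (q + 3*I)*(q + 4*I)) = q + 4*I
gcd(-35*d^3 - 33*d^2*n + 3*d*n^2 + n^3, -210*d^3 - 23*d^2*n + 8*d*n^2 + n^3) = 35*d^2 - 2*d*n - n^2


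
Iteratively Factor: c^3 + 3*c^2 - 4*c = (c)*(c^2 + 3*c - 4) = c*(c + 4)*(c - 1)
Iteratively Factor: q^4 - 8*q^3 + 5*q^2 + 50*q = (q - 5)*(q^3 - 3*q^2 - 10*q) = (q - 5)^2*(q^2 + 2*q) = (q - 5)^2*(q + 2)*(q)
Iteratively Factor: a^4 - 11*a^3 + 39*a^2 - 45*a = (a - 3)*(a^3 - 8*a^2 + 15*a) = (a - 3)^2*(a^2 - 5*a) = (a - 5)*(a - 3)^2*(a)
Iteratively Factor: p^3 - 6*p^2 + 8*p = (p - 2)*(p^2 - 4*p) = (p - 4)*(p - 2)*(p)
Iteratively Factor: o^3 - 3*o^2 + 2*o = (o - 2)*(o^2 - o) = (o - 2)*(o - 1)*(o)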